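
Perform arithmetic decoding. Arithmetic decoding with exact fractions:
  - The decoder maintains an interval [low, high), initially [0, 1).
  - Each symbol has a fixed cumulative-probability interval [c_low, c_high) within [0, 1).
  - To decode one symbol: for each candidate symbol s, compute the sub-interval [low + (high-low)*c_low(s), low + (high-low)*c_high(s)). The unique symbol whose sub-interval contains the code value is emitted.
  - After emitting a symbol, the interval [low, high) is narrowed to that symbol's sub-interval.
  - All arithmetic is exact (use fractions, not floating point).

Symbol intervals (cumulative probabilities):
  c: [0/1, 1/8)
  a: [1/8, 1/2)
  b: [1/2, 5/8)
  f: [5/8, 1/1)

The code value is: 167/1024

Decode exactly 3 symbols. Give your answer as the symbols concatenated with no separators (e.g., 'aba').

Step 1: interval [0/1, 1/1), width = 1/1 - 0/1 = 1/1
  'c': [0/1 + 1/1*0/1, 0/1 + 1/1*1/8) = [0/1, 1/8)
  'a': [0/1 + 1/1*1/8, 0/1 + 1/1*1/2) = [1/8, 1/2) <- contains code 167/1024
  'b': [0/1 + 1/1*1/2, 0/1 + 1/1*5/8) = [1/2, 5/8)
  'f': [0/1 + 1/1*5/8, 0/1 + 1/1*1/1) = [5/8, 1/1)
  emit 'a', narrow to [1/8, 1/2)
Step 2: interval [1/8, 1/2), width = 1/2 - 1/8 = 3/8
  'c': [1/8 + 3/8*0/1, 1/8 + 3/8*1/8) = [1/8, 11/64) <- contains code 167/1024
  'a': [1/8 + 3/8*1/8, 1/8 + 3/8*1/2) = [11/64, 5/16)
  'b': [1/8 + 3/8*1/2, 1/8 + 3/8*5/8) = [5/16, 23/64)
  'f': [1/8 + 3/8*5/8, 1/8 + 3/8*1/1) = [23/64, 1/2)
  emit 'c', narrow to [1/8, 11/64)
Step 3: interval [1/8, 11/64), width = 11/64 - 1/8 = 3/64
  'c': [1/8 + 3/64*0/1, 1/8 + 3/64*1/8) = [1/8, 67/512)
  'a': [1/8 + 3/64*1/8, 1/8 + 3/64*1/2) = [67/512, 19/128)
  'b': [1/8 + 3/64*1/2, 1/8 + 3/64*5/8) = [19/128, 79/512)
  'f': [1/8 + 3/64*5/8, 1/8 + 3/64*1/1) = [79/512, 11/64) <- contains code 167/1024
  emit 'f', narrow to [79/512, 11/64)

Answer: acf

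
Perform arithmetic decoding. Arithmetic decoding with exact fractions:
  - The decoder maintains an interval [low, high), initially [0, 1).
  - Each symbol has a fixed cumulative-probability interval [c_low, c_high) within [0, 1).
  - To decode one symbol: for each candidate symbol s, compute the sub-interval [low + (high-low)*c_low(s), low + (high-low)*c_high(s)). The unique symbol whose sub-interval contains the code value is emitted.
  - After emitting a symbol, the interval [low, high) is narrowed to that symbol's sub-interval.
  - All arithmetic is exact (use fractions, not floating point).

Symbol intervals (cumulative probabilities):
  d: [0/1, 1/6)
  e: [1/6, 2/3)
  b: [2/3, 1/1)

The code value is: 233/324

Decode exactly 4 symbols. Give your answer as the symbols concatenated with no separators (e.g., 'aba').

Step 1: interval [0/1, 1/1), width = 1/1 - 0/1 = 1/1
  'd': [0/1 + 1/1*0/1, 0/1 + 1/1*1/6) = [0/1, 1/6)
  'e': [0/1 + 1/1*1/6, 0/1 + 1/1*2/3) = [1/6, 2/3)
  'b': [0/1 + 1/1*2/3, 0/1 + 1/1*1/1) = [2/3, 1/1) <- contains code 233/324
  emit 'b', narrow to [2/3, 1/1)
Step 2: interval [2/3, 1/1), width = 1/1 - 2/3 = 1/3
  'd': [2/3 + 1/3*0/1, 2/3 + 1/3*1/6) = [2/3, 13/18) <- contains code 233/324
  'e': [2/3 + 1/3*1/6, 2/3 + 1/3*2/3) = [13/18, 8/9)
  'b': [2/3 + 1/3*2/3, 2/3 + 1/3*1/1) = [8/9, 1/1)
  emit 'd', narrow to [2/3, 13/18)
Step 3: interval [2/3, 13/18), width = 13/18 - 2/3 = 1/18
  'd': [2/3 + 1/18*0/1, 2/3 + 1/18*1/6) = [2/3, 73/108)
  'e': [2/3 + 1/18*1/6, 2/3 + 1/18*2/3) = [73/108, 19/27)
  'b': [2/3 + 1/18*2/3, 2/3 + 1/18*1/1) = [19/27, 13/18) <- contains code 233/324
  emit 'b', narrow to [19/27, 13/18)
Step 4: interval [19/27, 13/18), width = 13/18 - 19/27 = 1/54
  'd': [19/27 + 1/54*0/1, 19/27 + 1/54*1/6) = [19/27, 229/324)
  'e': [19/27 + 1/54*1/6, 19/27 + 1/54*2/3) = [229/324, 58/81)
  'b': [19/27 + 1/54*2/3, 19/27 + 1/54*1/1) = [58/81, 13/18) <- contains code 233/324
  emit 'b', narrow to [58/81, 13/18)

Answer: bdbb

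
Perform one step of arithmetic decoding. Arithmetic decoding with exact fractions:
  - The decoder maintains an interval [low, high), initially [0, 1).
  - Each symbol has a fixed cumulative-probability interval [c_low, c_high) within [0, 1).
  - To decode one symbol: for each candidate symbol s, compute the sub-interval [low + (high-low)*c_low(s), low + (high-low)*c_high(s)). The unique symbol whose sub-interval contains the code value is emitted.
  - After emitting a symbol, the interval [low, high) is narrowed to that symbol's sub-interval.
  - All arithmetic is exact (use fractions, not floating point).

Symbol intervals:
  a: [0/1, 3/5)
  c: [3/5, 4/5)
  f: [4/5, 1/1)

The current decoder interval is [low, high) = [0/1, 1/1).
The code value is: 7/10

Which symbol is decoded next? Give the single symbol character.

Answer: c

Derivation:
Interval width = high − low = 1/1 − 0/1 = 1/1
Scaled code = (code − low) / width = (7/10 − 0/1) / 1/1 = 7/10
  a: [0/1, 3/5) 
  c: [3/5, 4/5) ← scaled code falls here ✓
  f: [4/5, 1/1) 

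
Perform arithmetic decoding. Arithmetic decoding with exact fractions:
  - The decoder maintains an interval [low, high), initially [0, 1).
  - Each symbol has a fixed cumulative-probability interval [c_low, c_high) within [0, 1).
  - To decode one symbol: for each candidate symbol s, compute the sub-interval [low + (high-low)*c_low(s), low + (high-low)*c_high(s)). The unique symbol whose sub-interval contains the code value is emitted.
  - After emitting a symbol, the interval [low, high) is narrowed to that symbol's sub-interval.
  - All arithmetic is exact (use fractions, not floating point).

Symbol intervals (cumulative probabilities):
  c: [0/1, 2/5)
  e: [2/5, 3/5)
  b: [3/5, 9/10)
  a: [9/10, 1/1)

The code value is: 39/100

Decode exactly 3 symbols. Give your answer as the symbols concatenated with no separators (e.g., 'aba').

Step 1: interval [0/1, 1/1), width = 1/1 - 0/1 = 1/1
  'c': [0/1 + 1/1*0/1, 0/1 + 1/1*2/5) = [0/1, 2/5) <- contains code 39/100
  'e': [0/1 + 1/1*2/5, 0/1 + 1/1*3/5) = [2/5, 3/5)
  'b': [0/1 + 1/1*3/5, 0/1 + 1/1*9/10) = [3/5, 9/10)
  'a': [0/1 + 1/1*9/10, 0/1 + 1/1*1/1) = [9/10, 1/1)
  emit 'c', narrow to [0/1, 2/5)
Step 2: interval [0/1, 2/5), width = 2/5 - 0/1 = 2/5
  'c': [0/1 + 2/5*0/1, 0/1 + 2/5*2/5) = [0/1, 4/25)
  'e': [0/1 + 2/5*2/5, 0/1 + 2/5*3/5) = [4/25, 6/25)
  'b': [0/1 + 2/5*3/5, 0/1 + 2/5*9/10) = [6/25, 9/25)
  'a': [0/1 + 2/5*9/10, 0/1 + 2/5*1/1) = [9/25, 2/5) <- contains code 39/100
  emit 'a', narrow to [9/25, 2/5)
Step 3: interval [9/25, 2/5), width = 2/5 - 9/25 = 1/25
  'c': [9/25 + 1/25*0/1, 9/25 + 1/25*2/5) = [9/25, 47/125)
  'e': [9/25 + 1/25*2/5, 9/25 + 1/25*3/5) = [47/125, 48/125)
  'b': [9/25 + 1/25*3/5, 9/25 + 1/25*9/10) = [48/125, 99/250) <- contains code 39/100
  'a': [9/25 + 1/25*9/10, 9/25 + 1/25*1/1) = [99/250, 2/5)
  emit 'b', narrow to [48/125, 99/250)

Answer: cab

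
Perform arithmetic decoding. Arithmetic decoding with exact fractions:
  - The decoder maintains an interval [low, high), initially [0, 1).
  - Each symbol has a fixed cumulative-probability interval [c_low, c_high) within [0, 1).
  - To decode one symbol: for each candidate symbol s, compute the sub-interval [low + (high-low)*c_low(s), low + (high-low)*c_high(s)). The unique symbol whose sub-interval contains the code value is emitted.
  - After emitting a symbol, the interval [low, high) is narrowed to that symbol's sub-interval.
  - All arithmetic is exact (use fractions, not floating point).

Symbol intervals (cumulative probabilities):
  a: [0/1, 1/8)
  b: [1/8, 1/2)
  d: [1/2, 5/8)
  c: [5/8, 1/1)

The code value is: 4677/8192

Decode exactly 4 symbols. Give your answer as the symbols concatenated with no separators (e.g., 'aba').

Step 1: interval [0/1, 1/1), width = 1/1 - 0/1 = 1/1
  'a': [0/1 + 1/1*0/1, 0/1 + 1/1*1/8) = [0/1, 1/8)
  'b': [0/1 + 1/1*1/8, 0/1 + 1/1*1/2) = [1/8, 1/2)
  'd': [0/1 + 1/1*1/2, 0/1 + 1/1*5/8) = [1/2, 5/8) <- contains code 4677/8192
  'c': [0/1 + 1/1*5/8, 0/1 + 1/1*1/1) = [5/8, 1/1)
  emit 'd', narrow to [1/2, 5/8)
Step 2: interval [1/2, 5/8), width = 5/8 - 1/2 = 1/8
  'a': [1/2 + 1/8*0/1, 1/2 + 1/8*1/8) = [1/2, 33/64)
  'b': [1/2 + 1/8*1/8, 1/2 + 1/8*1/2) = [33/64, 9/16)
  'd': [1/2 + 1/8*1/2, 1/2 + 1/8*5/8) = [9/16, 37/64) <- contains code 4677/8192
  'c': [1/2 + 1/8*5/8, 1/2 + 1/8*1/1) = [37/64, 5/8)
  emit 'd', narrow to [9/16, 37/64)
Step 3: interval [9/16, 37/64), width = 37/64 - 9/16 = 1/64
  'a': [9/16 + 1/64*0/1, 9/16 + 1/64*1/8) = [9/16, 289/512)
  'b': [9/16 + 1/64*1/8, 9/16 + 1/64*1/2) = [289/512, 73/128)
  'd': [9/16 + 1/64*1/2, 9/16 + 1/64*5/8) = [73/128, 293/512) <- contains code 4677/8192
  'c': [9/16 + 1/64*5/8, 9/16 + 1/64*1/1) = [293/512, 37/64)
  emit 'd', narrow to [73/128, 293/512)
Step 4: interval [73/128, 293/512), width = 293/512 - 73/128 = 1/512
  'a': [73/128 + 1/512*0/1, 73/128 + 1/512*1/8) = [73/128, 2337/4096)
  'b': [73/128 + 1/512*1/8, 73/128 + 1/512*1/2) = [2337/4096, 585/1024) <- contains code 4677/8192
  'd': [73/128 + 1/512*1/2, 73/128 + 1/512*5/8) = [585/1024, 2341/4096)
  'c': [73/128 + 1/512*5/8, 73/128 + 1/512*1/1) = [2341/4096, 293/512)
  emit 'b', narrow to [2337/4096, 585/1024)

Answer: dddb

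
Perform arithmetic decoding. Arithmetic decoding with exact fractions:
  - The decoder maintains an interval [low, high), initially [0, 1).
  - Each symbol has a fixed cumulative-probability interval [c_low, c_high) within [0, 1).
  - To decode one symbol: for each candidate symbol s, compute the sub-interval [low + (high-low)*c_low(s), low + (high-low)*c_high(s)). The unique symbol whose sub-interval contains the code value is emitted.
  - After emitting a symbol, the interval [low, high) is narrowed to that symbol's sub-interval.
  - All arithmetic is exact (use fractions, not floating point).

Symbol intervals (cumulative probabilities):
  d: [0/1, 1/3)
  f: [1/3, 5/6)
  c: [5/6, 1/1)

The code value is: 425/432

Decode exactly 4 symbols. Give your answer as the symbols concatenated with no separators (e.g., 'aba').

Answer: ccfd

Derivation:
Step 1: interval [0/1, 1/1), width = 1/1 - 0/1 = 1/1
  'd': [0/1 + 1/1*0/1, 0/1 + 1/1*1/3) = [0/1, 1/3)
  'f': [0/1 + 1/1*1/3, 0/1 + 1/1*5/6) = [1/3, 5/6)
  'c': [0/1 + 1/1*5/6, 0/1 + 1/1*1/1) = [5/6, 1/1) <- contains code 425/432
  emit 'c', narrow to [5/6, 1/1)
Step 2: interval [5/6, 1/1), width = 1/1 - 5/6 = 1/6
  'd': [5/6 + 1/6*0/1, 5/6 + 1/6*1/3) = [5/6, 8/9)
  'f': [5/6 + 1/6*1/3, 5/6 + 1/6*5/6) = [8/9, 35/36)
  'c': [5/6 + 1/6*5/6, 5/6 + 1/6*1/1) = [35/36, 1/1) <- contains code 425/432
  emit 'c', narrow to [35/36, 1/1)
Step 3: interval [35/36, 1/1), width = 1/1 - 35/36 = 1/36
  'd': [35/36 + 1/36*0/1, 35/36 + 1/36*1/3) = [35/36, 53/54)
  'f': [35/36 + 1/36*1/3, 35/36 + 1/36*5/6) = [53/54, 215/216) <- contains code 425/432
  'c': [35/36 + 1/36*5/6, 35/36 + 1/36*1/1) = [215/216, 1/1)
  emit 'f', narrow to [53/54, 215/216)
Step 4: interval [53/54, 215/216), width = 215/216 - 53/54 = 1/72
  'd': [53/54 + 1/72*0/1, 53/54 + 1/72*1/3) = [53/54, 71/72) <- contains code 425/432
  'f': [53/54 + 1/72*1/3, 53/54 + 1/72*5/6) = [71/72, 143/144)
  'c': [53/54 + 1/72*5/6, 53/54 + 1/72*1/1) = [143/144, 215/216)
  emit 'd', narrow to [53/54, 71/72)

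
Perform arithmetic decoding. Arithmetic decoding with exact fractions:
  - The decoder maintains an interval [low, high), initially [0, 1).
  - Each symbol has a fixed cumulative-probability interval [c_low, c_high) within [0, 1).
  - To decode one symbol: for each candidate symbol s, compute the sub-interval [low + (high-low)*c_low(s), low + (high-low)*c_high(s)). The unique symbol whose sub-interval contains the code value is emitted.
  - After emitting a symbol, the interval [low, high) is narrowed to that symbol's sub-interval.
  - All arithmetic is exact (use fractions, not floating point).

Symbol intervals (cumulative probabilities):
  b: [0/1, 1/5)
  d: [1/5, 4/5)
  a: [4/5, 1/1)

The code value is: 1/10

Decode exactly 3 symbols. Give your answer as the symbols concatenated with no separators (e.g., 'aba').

Step 1: interval [0/1, 1/1), width = 1/1 - 0/1 = 1/1
  'b': [0/1 + 1/1*0/1, 0/1 + 1/1*1/5) = [0/1, 1/5) <- contains code 1/10
  'd': [0/1 + 1/1*1/5, 0/1 + 1/1*4/5) = [1/5, 4/5)
  'a': [0/1 + 1/1*4/5, 0/1 + 1/1*1/1) = [4/5, 1/1)
  emit 'b', narrow to [0/1, 1/5)
Step 2: interval [0/1, 1/5), width = 1/5 - 0/1 = 1/5
  'b': [0/1 + 1/5*0/1, 0/1 + 1/5*1/5) = [0/1, 1/25)
  'd': [0/1 + 1/5*1/5, 0/1 + 1/5*4/5) = [1/25, 4/25) <- contains code 1/10
  'a': [0/1 + 1/5*4/5, 0/1 + 1/5*1/1) = [4/25, 1/5)
  emit 'd', narrow to [1/25, 4/25)
Step 3: interval [1/25, 4/25), width = 4/25 - 1/25 = 3/25
  'b': [1/25 + 3/25*0/1, 1/25 + 3/25*1/5) = [1/25, 8/125)
  'd': [1/25 + 3/25*1/5, 1/25 + 3/25*4/5) = [8/125, 17/125) <- contains code 1/10
  'a': [1/25 + 3/25*4/5, 1/25 + 3/25*1/1) = [17/125, 4/25)
  emit 'd', narrow to [8/125, 17/125)

Answer: bdd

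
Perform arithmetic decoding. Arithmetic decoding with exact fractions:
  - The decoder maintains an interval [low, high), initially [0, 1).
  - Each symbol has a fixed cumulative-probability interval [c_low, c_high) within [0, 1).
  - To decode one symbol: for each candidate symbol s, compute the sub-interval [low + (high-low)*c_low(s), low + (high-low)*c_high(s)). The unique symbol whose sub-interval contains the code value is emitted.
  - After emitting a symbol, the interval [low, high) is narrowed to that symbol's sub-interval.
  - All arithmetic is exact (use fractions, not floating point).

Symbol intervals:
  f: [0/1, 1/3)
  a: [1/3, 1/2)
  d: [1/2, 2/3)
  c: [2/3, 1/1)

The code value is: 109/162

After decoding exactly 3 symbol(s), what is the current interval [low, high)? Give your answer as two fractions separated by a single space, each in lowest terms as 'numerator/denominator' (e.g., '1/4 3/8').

Step 1: interval [0/1, 1/1), width = 1/1 - 0/1 = 1/1
  'f': [0/1 + 1/1*0/1, 0/1 + 1/1*1/3) = [0/1, 1/3)
  'a': [0/1 + 1/1*1/3, 0/1 + 1/1*1/2) = [1/3, 1/2)
  'd': [0/1 + 1/1*1/2, 0/1 + 1/1*2/3) = [1/2, 2/3)
  'c': [0/1 + 1/1*2/3, 0/1 + 1/1*1/1) = [2/3, 1/1) <- contains code 109/162
  emit 'c', narrow to [2/3, 1/1)
Step 2: interval [2/3, 1/1), width = 1/1 - 2/3 = 1/3
  'f': [2/3 + 1/3*0/1, 2/3 + 1/3*1/3) = [2/3, 7/9) <- contains code 109/162
  'a': [2/3 + 1/3*1/3, 2/3 + 1/3*1/2) = [7/9, 5/6)
  'd': [2/3 + 1/3*1/2, 2/3 + 1/3*2/3) = [5/6, 8/9)
  'c': [2/3 + 1/3*2/3, 2/3 + 1/3*1/1) = [8/9, 1/1)
  emit 'f', narrow to [2/3, 7/9)
Step 3: interval [2/3, 7/9), width = 7/9 - 2/3 = 1/9
  'f': [2/3 + 1/9*0/1, 2/3 + 1/9*1/3) = [2/3, 19/27) <- contains code 109/162
  'a': [2/3 + 1/9*1/3, 2/3 + 1/9*1/2) = [19/27, 13/18)
  'd': [2/3 + 1/9*1/2, 2/3 + 1/9*2/3) = [13/18, 20/27)
  'c': [2/3 + 1/9*2/3, 2/3 + 1/9*1/1) = [20/27, 7/9)
  emit 'f', narrow to [2/3, 19/27)

Answer: 2/3 19/27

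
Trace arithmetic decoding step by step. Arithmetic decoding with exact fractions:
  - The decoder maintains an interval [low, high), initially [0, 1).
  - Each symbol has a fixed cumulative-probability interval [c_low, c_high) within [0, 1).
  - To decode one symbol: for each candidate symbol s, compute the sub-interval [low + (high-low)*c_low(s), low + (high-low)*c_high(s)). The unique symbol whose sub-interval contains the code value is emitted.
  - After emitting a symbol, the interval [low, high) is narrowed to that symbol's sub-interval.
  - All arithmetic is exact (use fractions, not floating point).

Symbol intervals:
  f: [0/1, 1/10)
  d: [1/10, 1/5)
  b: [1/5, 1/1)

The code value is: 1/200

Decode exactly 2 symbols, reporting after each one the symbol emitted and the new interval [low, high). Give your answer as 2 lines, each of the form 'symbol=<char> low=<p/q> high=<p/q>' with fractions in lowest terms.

Step 1: interval [0/1, 1/1), width = 1/1 - 0/1 = 1/1
  'f': [0/1 + 1/1*0/1, 0/1 + 1/1*1/10) = [0/1, 1/10) <- contains code 1/200
  'd': [0/1 + 1/1*1/10, 0/1 + 1/1*1/5) = [1/10, 1/5)
  'b': [0/1 + 1/1*1/5, 0/1 + 1/1*1/1) = [1/5, 1/1)
  emit 'f', narrow to [0/1, 1/10)
Step 2: interval [0/1, 1/10), width = 1/10 - 0/1 = 1/10
  'f': [0/1 + 1/10*0/1, 0/1 + 1/10*1/10) = [0/1, 1/100) <- contains code 1/200
  'd': [0/1 + 1/10*1/10, 0/1 + 1/10*1/5) = [1/100, 1/50)
  'b': [0/1 + 1/10*1/5, 0/1 + 1/10*1/1) = [1/50, 1/10)
  emit 'f', narrow to [0/1, 1/100)

Answer: symbol=f low=0/1 high=1/10
symbol=f low=0/1 high=1/100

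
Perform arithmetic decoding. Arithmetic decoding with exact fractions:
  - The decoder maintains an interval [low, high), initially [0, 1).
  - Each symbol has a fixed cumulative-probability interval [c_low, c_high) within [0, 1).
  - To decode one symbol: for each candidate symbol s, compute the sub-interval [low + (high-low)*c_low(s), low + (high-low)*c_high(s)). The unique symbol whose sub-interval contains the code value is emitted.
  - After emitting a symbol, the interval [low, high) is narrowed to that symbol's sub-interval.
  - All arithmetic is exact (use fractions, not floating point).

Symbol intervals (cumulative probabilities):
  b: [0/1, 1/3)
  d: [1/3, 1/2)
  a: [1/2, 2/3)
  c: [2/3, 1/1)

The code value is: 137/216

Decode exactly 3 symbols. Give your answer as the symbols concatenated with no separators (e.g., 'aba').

Answer: acd

Derivation:
Step 1: interval [0/1, 1/1), width = 1/1 - 0/1 = 1/1
  'b': [0/1 + 1/1*0/1, 0/1 + 1/1*1/3) = [0/1, 1/3)
  'd': [0/1 + 1/1*1/3, 0/1 + 1/1*1/2) = [1/3, 1/2)
  'a': [0/1 + 1/1*1/2, 0/1 + 1/1*2/3) = [1/2, 2/3) <- contains code 137/216
  'c': [0/1 + 1/1*2/3, 0/1 + 1/1*1/1) = [2/3, 1/1)
  emit 'a', narrow to [1/2, 2/3)
Step 2: interval [1/2, 2/3), width = 2/3 - 1/2 = 1/6
  'b': [1/2 + 1/6*0/1, 1/2 + 1/6*1/3) = [1/2, 5/9)
  'd': [1/2 + 1/6*1/3, 1/2 + 1/6*1/2) = [5/9, 7/12)
  'a': [1/2 + 1/6*1/2, 1/2 + 1/6*2/3) = [7/12, 11/18)
  'c': [1/2 + 1/6*2/3, 1/2 + 1/6*1/1) = [11/18, 2/3) <- contains code 137/216
  emit 'c', narrow to [11/18, 2/3)
Step 3: interval [11/18, 2/3), width = 2/3 - 11/18 = 1/18
  'b': [11/18 + 1/18*0/1, 11/18 + 1/18*1/3) = [11/18, 17/27)
  'd': [11/18 + 1/18*1/3, 11/18 + 1/18*1/2) = [17/27, 23/36) <- contains code 137/216
  'a': [11/18 + 1/18*1/2, 11/18 + 1/18*2/3) = [23/36, 35/54)
  'c': [11/18 + 1/18*2/3, 11/18 + 1/18*1/1) = [35/54, 2/3)
  emit 'd', narrow to [17/27, 23/36)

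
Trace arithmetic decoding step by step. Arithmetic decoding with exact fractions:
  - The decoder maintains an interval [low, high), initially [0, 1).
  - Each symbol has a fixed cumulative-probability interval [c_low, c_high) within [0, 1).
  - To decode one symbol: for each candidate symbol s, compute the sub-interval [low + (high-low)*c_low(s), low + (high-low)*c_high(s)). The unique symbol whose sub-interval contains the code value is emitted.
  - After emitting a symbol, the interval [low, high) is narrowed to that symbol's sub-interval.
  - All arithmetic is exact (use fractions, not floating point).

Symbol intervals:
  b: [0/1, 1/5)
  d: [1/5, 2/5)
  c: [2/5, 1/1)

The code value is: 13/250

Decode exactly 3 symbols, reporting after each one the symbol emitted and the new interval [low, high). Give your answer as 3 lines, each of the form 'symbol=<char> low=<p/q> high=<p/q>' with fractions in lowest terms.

Answer: symbol=b low=0/1 high=1/5
symbol=d low=1/25 high=2/25
symbol=d low=6/125 high=7/125

Derivation:
Step 1: interval [0/1, 1/1), width = 1/1 - 0/1 = 1/1
  'b': [0/1 + 1/1*0/1, 0/1 + 1/1*1/5) = [0/1, 1/5) <- contains code 13/250
  'd': [0/1 + 1/1*1/5, 0/1 + 1/1*2/5) = [1/5, 2/5)
  'c': [0/1 + 1/1*2/5, 0/1 + 1/1*1/1) = [2/5, 1/1)
  emit 'b', narrow to [0/1, 1/5)
Step 2: interval [0/1, 1/5), width = 1/5 - 0/1 = 1/5
  'b': [0/1 + 1/5*0/1, 0/1 + 1/5*1/5) = [0/1, 1/25)
  'd': [0/1 + 1/5*1/5, 0/1 + 1/5*2/5) = [1/25, 2/25) <- contains code 13/250
  'c': [0/1 + 1/5*2/5, 0/1 + 1/5*1/1) = [2/25, 1/5)
  emit 'd', narrow to [1/25, 2/25)
Step 3: interval [1/25, 2/25), width = 2/25 - 1/25 = 1/25
  'b': [1/25 + 1/25*0/1, 1/25 + 1/25*1/5) = [1/25, 6/125)
  'd': [1/25 + 1/25*1/5, 1/25 + 1/25*2/5) = [6/125, 7/125) <- contains code 13/250
  'c': [1/25 + 1/25*2/5, 1/25 + 1/25*1/1) = [7/125, 2/25)
  emit 'd', narrow to [6/125, 7/125)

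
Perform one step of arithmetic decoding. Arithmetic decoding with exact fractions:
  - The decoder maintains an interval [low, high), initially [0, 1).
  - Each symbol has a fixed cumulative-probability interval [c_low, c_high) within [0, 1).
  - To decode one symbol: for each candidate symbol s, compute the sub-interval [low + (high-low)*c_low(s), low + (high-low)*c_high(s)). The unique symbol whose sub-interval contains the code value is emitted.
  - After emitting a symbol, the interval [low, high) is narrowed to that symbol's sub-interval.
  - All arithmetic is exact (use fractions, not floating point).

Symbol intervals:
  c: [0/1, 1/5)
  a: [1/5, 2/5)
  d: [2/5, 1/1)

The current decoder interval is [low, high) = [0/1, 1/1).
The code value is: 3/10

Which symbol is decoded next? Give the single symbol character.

Answer: a

Derivation:
Interval width = high − low = 1/1 − 0/1 = 1/1
Scaled code = (code − low) / width = (3/10 − 0/1) / 1/1 = 3/10
  c: [0/1, 1/5) 
  a: [1/5, 2/5) ← scaled code falls here ✓
  d: [2/5, 1/1) 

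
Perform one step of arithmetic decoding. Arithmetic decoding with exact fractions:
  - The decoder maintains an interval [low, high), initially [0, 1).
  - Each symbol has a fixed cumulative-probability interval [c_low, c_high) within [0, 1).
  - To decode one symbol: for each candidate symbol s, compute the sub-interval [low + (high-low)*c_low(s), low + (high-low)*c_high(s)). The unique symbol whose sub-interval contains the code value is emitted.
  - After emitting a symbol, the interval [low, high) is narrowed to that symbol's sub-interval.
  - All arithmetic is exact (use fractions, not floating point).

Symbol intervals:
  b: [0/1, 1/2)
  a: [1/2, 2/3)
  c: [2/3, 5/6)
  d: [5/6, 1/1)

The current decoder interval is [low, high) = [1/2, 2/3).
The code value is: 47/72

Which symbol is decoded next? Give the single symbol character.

Answer: d

Derivation:
Interval width = high − low = 2/3 − 1/2 = 1/6
Scaled code = (code − low) / width = (47/72 − 1/2) / 1/6 = 11/12
  b: [0/1, 1/2) 
  a: [1/2, 2/3) 
  c: [2/3, 5/6) 
  d: [5/6, 1/1) ← scaled code falls here ✓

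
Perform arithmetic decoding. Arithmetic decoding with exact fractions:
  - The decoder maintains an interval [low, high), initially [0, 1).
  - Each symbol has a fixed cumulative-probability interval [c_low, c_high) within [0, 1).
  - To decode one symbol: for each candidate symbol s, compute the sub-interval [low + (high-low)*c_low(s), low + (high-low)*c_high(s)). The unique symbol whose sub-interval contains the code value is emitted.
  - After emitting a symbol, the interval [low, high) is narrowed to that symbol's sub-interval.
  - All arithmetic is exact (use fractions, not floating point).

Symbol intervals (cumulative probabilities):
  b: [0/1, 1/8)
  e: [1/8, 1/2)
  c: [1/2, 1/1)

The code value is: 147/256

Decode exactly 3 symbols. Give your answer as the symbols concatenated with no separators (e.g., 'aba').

Answer: ceb

Derivation:
Step 1: interval [0/1, 1/1), width = 1/1 - 0/1 = 1/1
  'b': [0/1 + 1/1*0/1, 0/1 + 1/1*1/8) = [0/1, 1/8)
  'e': [0/1 + 1/1*1/8, 0/1 + 1/1*1/2) = [1/8, 1/2)
  'c': [0/1 + 1/1*1/2, 0/1 + 1/1*1/1) = [1/2, 1/1) <- contains code 147/256
  emit 'c', narrow to [1/2, 1/1)
Step 2: interval [1/2, 1/1), width = 1/1 - 1/2 = 1/2
  'b': [1/2 + 1/2*0/1, 1/2 + 1/2*1/8) = [1/2, 9/16)
  'e': [1/2 + 1/2*1/8, 1/2 + 1/2*1/2) = [9/16, 3/4) <- contains code 147/256
  'c': [1/2 + 1/2*1/2, 1/2 + 1/2*1/1) = [3/4, 1/1)
  emit 'e', narrow to [9/16, 3/4)
Step 3: interval [9/16, 3/4), width = 3/4 - 9/16 = 3/16
  'b': [9/16 + 3/16*0/1, 9/16 + 3/16*1/8) = [9/16, 75/128) <- contains code 147/256
  'e': [9/16 + 3/16*1/8, 9/16 + 3/16*1/2) = [75/128, 21/32)
  'c': [9/16 + 3/16*1/2, 9/16 + 3/16*1/1) = [21/32, 3/4)
  emit 'b', narrow to [9/16, 75/128)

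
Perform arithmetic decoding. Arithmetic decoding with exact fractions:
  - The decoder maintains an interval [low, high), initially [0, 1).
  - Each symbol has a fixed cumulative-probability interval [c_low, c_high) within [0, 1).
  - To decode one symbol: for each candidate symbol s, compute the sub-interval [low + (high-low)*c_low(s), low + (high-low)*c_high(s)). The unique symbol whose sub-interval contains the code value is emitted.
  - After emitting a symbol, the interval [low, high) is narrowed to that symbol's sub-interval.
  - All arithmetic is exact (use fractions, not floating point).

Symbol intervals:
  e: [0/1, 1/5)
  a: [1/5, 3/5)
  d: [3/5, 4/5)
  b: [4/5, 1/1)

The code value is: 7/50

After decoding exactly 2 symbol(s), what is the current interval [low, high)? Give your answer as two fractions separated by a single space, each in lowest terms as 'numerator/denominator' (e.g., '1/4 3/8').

Step 1: interval [0/1, 1/1), width = 1/1 - 0/1 = 1/1
  'e': [0/1 + 1/1*0/1, 0/1 + 1/1*1/5) = [0/1, 1/5) <- contains code 7/50
  'a': [0/1 + 1/1*1/5, 0/1 + 1/1*3/5) = [1/5, 3/5)
  'd': [0/1 + 1/1*3/5, 0/1 + 1/1*4/5) = [3/5, 4/5)
  'b': [0/1 + 1/1*4/5, 0/1 + 1/1*1/1) = [4/5, 1/1)
  emit 'e', narrow to [0/1, 1/5)
Step 2: interval [0/1, 1/5), width = 1/5 - 0/1 = 1/5
  'e': [0/1 + 1/5*0/1, 0/1 + 1/5*1/5) = [0/1, 1/25)
  'a': [0/1 + 1/5*1/5, 0/1 + 1/5*3/5) = [1/25, 3/25)
  'd': [0/1 + 1/5*3/5, 0/1 + 1/5*4/5) = [3/25, 4/25) <- contains code 7/50
  'b': [0/1 + 1/5*4/5, 0/1 + 1/5*1/1) = [4/25, 1/5)
  emit 'd', narrow to [3/25, 4/25)

Answer: 3/25 4/25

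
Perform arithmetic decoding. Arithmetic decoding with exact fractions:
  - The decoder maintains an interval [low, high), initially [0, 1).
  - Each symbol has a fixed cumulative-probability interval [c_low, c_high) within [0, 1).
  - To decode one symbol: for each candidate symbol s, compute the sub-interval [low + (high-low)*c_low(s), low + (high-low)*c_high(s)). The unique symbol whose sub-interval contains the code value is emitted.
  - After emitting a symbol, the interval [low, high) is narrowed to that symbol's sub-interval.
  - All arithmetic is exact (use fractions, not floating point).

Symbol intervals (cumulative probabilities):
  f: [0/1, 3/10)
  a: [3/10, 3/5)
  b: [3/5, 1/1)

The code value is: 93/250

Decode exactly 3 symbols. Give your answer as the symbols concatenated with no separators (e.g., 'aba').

Step 1: interval [0/1, 1/1), width = 1/1 - 0/1 = 1/1
  'f': [0/1 + 1/1*0/1, 0/1 + 1/1*3/10) = [0/1, 3/10)
  'a': [0/1 + 1/1*3/10, 0/1 + 1/1*3/5) = [3/10, 3/5) <- contains code 93/250
  'b': [0/1 + 1/1*3/5, 0/1 + 1/1*1/1) = [3/5, 1/1)
  emit 'a', narrow to [3/10, 3/5)
Step 2: interval [3/10, 3/5), width = 3/5 - 3/10 = 3/10
  'f': [3/10 + 3/10*0/1, 3/10 + 3/10*3/10) = [3/10, 39/100) <- contains code 93/250
  'a': [3/10 + 3/10*3/10, 3/10 + 3/10*3/5) = [39/100, 12/25)
  'b': [3/10 + 3/10*3/5, 3/10 + 3/10*1/1) = [12/25, 3/5)
  emit 'f', narrow to [3/10, 39/100)
Step 3: interval [3/10, 39/100), width = 39/100 - 3/10 = 9/100
  'f': [3/10 + 9/100*0/1, 3/10 + 9/100*3/10) = [3/10, 327/1000)
  'a': [3/10 + 9/100*3/10, 3/10 + 9/100*3/5) = [327/1000, 177/500)
  'b': [3/10 + 9/100*3/5, 3/10 + 9/100*1/1) = [177/500, 39/100) <- contains code 93/250
  emit 'b', narrow to [177/500, 39/100)

Answer: afb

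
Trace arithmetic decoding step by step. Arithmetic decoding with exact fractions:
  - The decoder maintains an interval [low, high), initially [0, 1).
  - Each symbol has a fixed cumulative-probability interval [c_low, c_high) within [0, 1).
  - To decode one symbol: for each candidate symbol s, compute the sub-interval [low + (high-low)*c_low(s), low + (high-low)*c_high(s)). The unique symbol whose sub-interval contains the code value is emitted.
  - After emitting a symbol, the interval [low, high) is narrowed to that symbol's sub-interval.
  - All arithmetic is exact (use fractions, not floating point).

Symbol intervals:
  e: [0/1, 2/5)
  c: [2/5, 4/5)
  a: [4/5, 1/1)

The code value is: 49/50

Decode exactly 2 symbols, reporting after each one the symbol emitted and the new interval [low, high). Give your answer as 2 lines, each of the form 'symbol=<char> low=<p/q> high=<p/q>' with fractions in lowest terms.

Step 1: interval [0/1, 1/1), width = 1/1 - 0/1 = 1/1
  'e': [0/1 + 1/1*0/1, 0/1 + 1/1*2/5) = [0/1, 2/5)
  'c': [0/1 + 1/1*2/5, 0/1 + 1/1*4/5) = [2/5, 4/5)
  'a': [0/1 + 1/1*4/5, 0/1 + 1/1*1/1) = [4/5, 1/1) <- contains code 49/50
  emit 'a', narrow to [4/5, 1/1)
Step 2: interval [4/5, 1/1), width = 1/1 - 4/5 = 1/5
  'e': [4/5 + 1/5*0/1, 4/5 + 1/5*2/5) = [4/5, 22/25)
  'c': [4/5 + 1/5*2/5, 4/5 + 1/5*4/5) = [22/25, 24/25)
  'a': [4/5 + 1/5*4/5, 4/5 + 1/5*1/1) = [24/25, 1/1) <- contains code 49/50
  emit 'a', narrow to [24/25, 1/1)

Answer: symbol=a low=4/5 high=1/1
symbol=a low=24/25 high=1/1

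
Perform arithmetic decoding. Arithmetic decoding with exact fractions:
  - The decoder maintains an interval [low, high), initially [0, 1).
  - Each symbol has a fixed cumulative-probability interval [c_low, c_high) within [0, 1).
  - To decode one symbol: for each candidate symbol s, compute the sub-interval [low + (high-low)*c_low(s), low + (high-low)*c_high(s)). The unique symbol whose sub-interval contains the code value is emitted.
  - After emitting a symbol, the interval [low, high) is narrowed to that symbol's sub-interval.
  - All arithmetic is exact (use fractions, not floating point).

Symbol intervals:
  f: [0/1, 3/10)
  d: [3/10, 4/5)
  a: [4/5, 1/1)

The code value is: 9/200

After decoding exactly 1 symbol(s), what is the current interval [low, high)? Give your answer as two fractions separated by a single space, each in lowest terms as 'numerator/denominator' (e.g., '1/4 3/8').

Step 1: interval [0/1, 1/1), width = 1/1 - 0/1 = 1/1
  'f': [0/1 + 1/1*0/1, 0/1 + 1/1*3/10) = [0/1, 3/10) <- contains code 9/200
  'd': [0/1 + 1/1*3/10, 0/1 + 1/1*4/5) = [3/10, 4/5)
  'a': [0/1 + 1/1*4/5, 0/1 + 1/1*1/1) = [4/5, 1/1)
  emit 'f', narrow to [0/1, 3/10)

Answer: 0/1 3/10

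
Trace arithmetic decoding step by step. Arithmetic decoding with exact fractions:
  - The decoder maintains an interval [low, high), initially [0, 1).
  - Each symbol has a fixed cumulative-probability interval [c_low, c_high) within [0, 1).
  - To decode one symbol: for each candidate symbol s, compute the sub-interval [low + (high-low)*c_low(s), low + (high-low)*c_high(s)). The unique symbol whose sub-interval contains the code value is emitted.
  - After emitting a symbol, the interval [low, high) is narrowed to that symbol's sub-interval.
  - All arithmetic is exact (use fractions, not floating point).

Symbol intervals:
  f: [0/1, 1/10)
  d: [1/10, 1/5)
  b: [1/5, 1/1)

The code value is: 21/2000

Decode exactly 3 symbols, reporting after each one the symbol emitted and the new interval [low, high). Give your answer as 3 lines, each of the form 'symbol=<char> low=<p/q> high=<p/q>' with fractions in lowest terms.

Answer: symbol=f low=0/1 high=1/10
symbol=d low=1/100 high=1/50
symbol=f low=1/100 high=11/1000

Derivation:
Step 1: interval [0/1, 1/1), width = 1/1 - 0/1 = 1/1
  'f': [0/1 + 1/1*0/1, 0/1 + 1/1*1/10) = [0/1, 1/10) <- contains code 21/2000
  'd': [0/1 + 1/1*1/10, 0/1 + 1/1*1/5) = [1/10, 1/5)
  'b': [0/1 + 1/1*1/5, 0/1 + 1/1*1/1) = [1/5, 1/1)
  emit 'f', narrow to [0/1, 1/10)
Step 2: interval [0/1, 1/10), width = 1/10 - 0/1 = 1/10
  'f': [0/1 + 1/10*0/1, 0/1 + 1/10*1/10) = [0/1, 1/100)
  'd': [0/1 + 1/10*1/10, 0/1 + 1/10*1/5) = [1/100, 1/50) <- contains code 21/2000
  'b': [0/1 + 1/10*1/5, 0/1 + 1/10*1/1) = [1/50, 1/10)
  emit 'd', narrow to [1/100, 1/50)
Step 3: interval [1/100, 1/50), width = 1/50 - 1/100 = 1/100
  'f': [1/100 + 1/100*0/1, 1/100 + 1/100*1/10) = [1/100, 11/1000) <- contains code 21/2000
  'd': [1/100 + 1/100*1/10, 1/100 + 1/100*1/5) = [11/1000, 3/250)
  'b': [1/100 + 1/100*1/5, 1/100 + 1/100*1/1) = [3/250, 1/50)
  emit 'f', narrow to [1/100, 11/1000)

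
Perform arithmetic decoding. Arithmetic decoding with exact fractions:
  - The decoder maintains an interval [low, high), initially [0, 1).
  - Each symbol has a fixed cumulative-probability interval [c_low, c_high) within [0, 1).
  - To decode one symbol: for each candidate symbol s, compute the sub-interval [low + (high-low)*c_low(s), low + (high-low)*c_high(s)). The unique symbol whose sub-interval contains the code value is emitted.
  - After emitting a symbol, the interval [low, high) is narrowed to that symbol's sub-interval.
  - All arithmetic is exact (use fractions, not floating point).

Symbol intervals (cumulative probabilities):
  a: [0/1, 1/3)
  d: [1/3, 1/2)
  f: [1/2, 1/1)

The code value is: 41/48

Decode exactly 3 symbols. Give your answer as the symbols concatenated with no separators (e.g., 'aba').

Answer: ffd

Derivation:
Step 1: interval [0/1, 1/1), width = 1/1 - 0/1 = 1/1
  'a': [0/1 + 1/1*0/1, 0/1 + 1/1*1/3) = [0/1, 1/3)
  'd': [0/1 + 1/1*1/3, 0/1 + 1/1*1/2) = [1/3, 1/2)
  'f': [0/1 + 1/1*1/2, 0/1 + 1/1*1/1) = [1/2, 1/1) <- contains code 41/48
  emit 'f', narrow to [1/2, 1/1)
Step 2: interval [1/2, 1/1), width = 1/1 - 1/2 = 1/2
  'a': [1/2 + 1/2*0/1, 1/2 + 1/2*1/3) = [1/2, 2/3)
  'd': [1/2 + 1/2*1/3, 1/2 + 1/2*1/2) = [2/3, 3/4)
  'f': [1/2 + 1/2*1/2, 1/2 + 1/2*1/1) = [3/4, 1/1) <- contains code 41/48
  emit 'f', narrow to [3/4, 1/1)
Step 3: interval [3/4, 1/1), width = 1/1 - 3/4 = 1/4
  'a': [3/4 + 1/4*0/1, 3/4 + 1/4*1/3) = [3/4, 5/6)
  'd': [3/4 + 1/4*1/3, 3/4 + 1/4*1/2) = [5/6, 7/8) <- contains code 41/48
  'f': [3/4 + 1/4*1/2, 3/4 + 1/4*1/1) = [7/8, 1/1)
  emit 'd', narrow to [5/6, 7/8)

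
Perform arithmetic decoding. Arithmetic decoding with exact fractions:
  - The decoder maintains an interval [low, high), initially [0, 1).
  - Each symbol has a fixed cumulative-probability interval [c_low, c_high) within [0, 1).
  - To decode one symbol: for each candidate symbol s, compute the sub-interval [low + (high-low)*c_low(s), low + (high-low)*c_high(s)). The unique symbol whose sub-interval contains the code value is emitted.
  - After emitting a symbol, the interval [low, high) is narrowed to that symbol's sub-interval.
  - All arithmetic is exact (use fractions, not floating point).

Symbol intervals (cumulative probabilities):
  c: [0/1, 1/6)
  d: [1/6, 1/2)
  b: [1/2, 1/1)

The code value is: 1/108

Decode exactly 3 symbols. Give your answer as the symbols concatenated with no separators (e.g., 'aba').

Answer: ccd

Derivation:
Step 1: interval [0/1, 1/1), width = 1/1 - 0/1 = 1/1
  'c': [0/1 + 1/1*0/1, 0/1 + 1/1*1/6) = [0/1, 1/6) <- contains code 1/108
  'd': [0/1 + 1/1*1/6, 0/1 + 1/1*1/2) = [1/6, 1/2)
  'b': [0/1 + 1/1*1/2, 0/1 + 1/1*1/1) = [1/2, 1/1)
  emit 'c', narrow to [0/1, 1/6)
Step 2: interval [0/1, 1/6), width = 1/6 - 0/1 = 1/6
  'c': [0/1 + 1/6*0/1, 0/1 + 1/6*1/6) = [0/1, 1/36) <- contains code 1/108
  'd': [0/1 + 1/6*1/6, 0/1 + 1/6*1/2) = [1/36, 1/12)
  'b': [0/1 + 1/6*1/2, 0/1 + 1/6*1/1) = [1/12, 1/6)
  emit 'c', narrow to [0/1, 1/36)
Step 3: interval [0/1, 1/36), width = 1/36 - 0/1 = 1/36
  'c': [0/1 + 1/36*0/1, 0/1 + 1/36*1/6) = [0/1, 1/216)
  'd': [0/1 + 1/36*1/6, 0/1 + 1/36*1/2) = [1/216, 1/72) <- contains code 1/108
  'b': [0/1 + 1/36*1/2, 0/1 + 1/36*1/1) = [1/72, 1/36)
  emit 'd', narrow to [1/216, 1/72)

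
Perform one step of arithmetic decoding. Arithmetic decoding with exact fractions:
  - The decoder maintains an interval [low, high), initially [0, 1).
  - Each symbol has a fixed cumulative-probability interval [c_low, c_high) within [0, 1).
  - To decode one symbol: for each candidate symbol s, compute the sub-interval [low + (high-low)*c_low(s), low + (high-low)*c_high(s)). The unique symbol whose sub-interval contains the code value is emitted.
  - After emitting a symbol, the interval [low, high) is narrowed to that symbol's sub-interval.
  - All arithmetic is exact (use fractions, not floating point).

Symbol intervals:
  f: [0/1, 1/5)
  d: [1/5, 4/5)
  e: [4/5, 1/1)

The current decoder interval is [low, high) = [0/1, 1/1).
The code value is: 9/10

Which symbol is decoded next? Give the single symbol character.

Answer: e

Derivation:
Interval width = high − low = 1/1 − 0/1 = 1/1
Scaled code = (code − low) / width = (9/10 − 0/1) / 1/1 = 9/10
  f: [0/1, 1/5) 
  d: [1/5, 4/5) 
  e: [4/5, 1/1) ← scaled code falls here ✓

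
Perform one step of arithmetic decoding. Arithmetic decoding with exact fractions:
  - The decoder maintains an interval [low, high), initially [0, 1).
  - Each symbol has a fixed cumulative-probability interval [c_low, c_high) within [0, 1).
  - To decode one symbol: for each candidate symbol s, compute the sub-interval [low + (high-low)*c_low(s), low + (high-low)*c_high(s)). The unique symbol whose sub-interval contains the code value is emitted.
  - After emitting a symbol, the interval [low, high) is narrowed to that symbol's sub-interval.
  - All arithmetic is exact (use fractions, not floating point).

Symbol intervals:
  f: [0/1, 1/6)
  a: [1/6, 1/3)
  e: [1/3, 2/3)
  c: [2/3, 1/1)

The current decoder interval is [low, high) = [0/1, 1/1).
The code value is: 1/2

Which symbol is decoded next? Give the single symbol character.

Answer: e

Derivation:
Interval width = high − low = 1/1 − 0/1 = 1/1
Scaled code = (code − low) / width = (1/2 − 0/1) / 1/1 = 1/2
  f: [0/1, 1/6) 
  a: [1/6, 1/3) 
  e: [1/3, 2/3) ← scaled code falls here ✓
  c: [2/3, 1/1) 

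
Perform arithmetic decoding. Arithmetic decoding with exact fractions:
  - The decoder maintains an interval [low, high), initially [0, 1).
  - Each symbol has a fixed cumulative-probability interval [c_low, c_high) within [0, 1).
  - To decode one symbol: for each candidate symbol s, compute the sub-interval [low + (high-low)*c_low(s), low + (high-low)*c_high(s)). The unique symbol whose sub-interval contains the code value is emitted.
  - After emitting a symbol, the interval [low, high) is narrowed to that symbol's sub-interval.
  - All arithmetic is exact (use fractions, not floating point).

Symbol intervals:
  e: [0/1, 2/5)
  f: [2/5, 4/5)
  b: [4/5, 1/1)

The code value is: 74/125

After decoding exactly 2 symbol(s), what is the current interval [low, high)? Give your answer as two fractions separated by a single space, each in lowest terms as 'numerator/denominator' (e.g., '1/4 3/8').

Step 1: interval [0/1, 1/1), width = 1/1 - 0/1 = 1/1
  'e': [0/1 + 1/1*0/1, 0/1 + 1/1*2/5) = [0/1, 2/5)
  'f': [0/1 + 1/1*2/5, 0/1 + 1/1*4/5) = [2/5, 4/5) <- contains code 74/125
  'b': [0/1 + 1/1*4/5, 0/1 + 1/1*1/1) = [4/5, 1/1)
  emit 'f', narrow to [2/5, 4/5)
Step 2: interval [2/5, 4/5), width = 4/5 - 2/5 = 2/5
  'e': [2/5 + 2/5*0/1, 2/5 + 2/5*2/5) = [2/5, 14/25)
  'f': [2/5 + 2/5*2/5, 2/5 + 2/5*4/5) = [14/25, 18/25) <- contains code 74/125
  'b': [2/5 + 2/5*4/5, 2/5 + 2/5*1/1) = [18/25, 4/5)
  emit 'f', narrow to [14/25, 18/25)

Answer: 14/25 18/25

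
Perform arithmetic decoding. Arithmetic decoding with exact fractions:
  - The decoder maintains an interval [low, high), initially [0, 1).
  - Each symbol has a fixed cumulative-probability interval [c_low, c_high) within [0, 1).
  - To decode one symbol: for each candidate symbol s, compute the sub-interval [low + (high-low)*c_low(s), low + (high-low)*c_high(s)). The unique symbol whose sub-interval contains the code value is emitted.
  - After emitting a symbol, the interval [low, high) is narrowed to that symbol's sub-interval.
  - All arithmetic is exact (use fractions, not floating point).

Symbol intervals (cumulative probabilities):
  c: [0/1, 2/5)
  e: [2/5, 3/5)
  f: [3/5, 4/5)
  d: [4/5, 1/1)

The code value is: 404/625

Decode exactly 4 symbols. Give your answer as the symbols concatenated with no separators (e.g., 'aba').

Step 1: interval [0/1, 1/1), width = 1/1 - 0/1 = 1/1
  'c': [0/1 + 1/1*0/1, 0/1 + 1/1*2/5) = [0/1, 2/5)
  'e': [0/1 + 1/1*2/5, 0/1 + 1/1*3/5) = [2/5, 3/5)
  'f': [0/1 + 1/1*3/5, 0/1 + 1/1*4/5) = [3/5, 4/5) <- contains code 404/625
  'd': [0/1 + 1/1*4/5, 0/1 + 1/1*1/1) = [4/5, 1/1)
  emit 'f', narrow to [3/5, 4/5)
Step 2: interval [3/5, 4/5), width = 4/5 - 3/5 = 1/5
  'c': [3/5 + 1/5*0/1, 3/5 + 1/5*2/5) = [3/5, 17/25) <- contains code 404/625
  'e': [3/5 + 1/5*2/5, 3/5 + 1/5*3/5) = [17/25, 18/25)
  'f': [3/5 + 1/5*3/5, 3/5 + 1/5*4/5) = [18/25, 19/25)
  'd': [3/5 + 1/5*4/5, 3/5 + 1/5*1/1) = [19/25, 4/5)
  emit 'c', narrow to [3/5, 17/25)
Step 3: interval [3/5, 17/25), width = 17/25 - 3/5 = 2/25
  'c': [3/5 + 2/25*0/1, 3/5 + 2/25*2/5) = [3/5, 79/125)
  'e': [3/5 + 2/25*2/5, 3/5 + 2/25*3/5) = [79/125, 81/125) <- contains code 404/625
  'f': [3/5 + 2/25*3/5, 3/5 + 2/25*4/5) = [81/125, 83/125)
  'd': [3/5 + 2/25*4/5, 3/5 + 2/25*1/1) = [83/125, 17/25)
  emit 'e', narrow to [79/125, 81/125)
Step 4: interval [79/125, 81/125), width = 81/125 - 79/125 = 2/125
  'c': [79/125 + 2/125*0/1, 79/125 + 2/125*2/5) = [79/125, 399/625)
  'e': [79/125 + 2/125*2/5, 79/125 + 2/125*3/5) = [399/625, 401/625)
  'f': [79/125 + 2/125*3/5, 79/125 + 2/125*4/5) = [401/625, 403/625)
  'd': [79/125 + 2/125*4/5, 79/125 + 2/125*1/1) = [403/625, 81/125) <- contains code 404/625
  emit 'd', narrow to [403/625, 81/125)

Answer: fced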